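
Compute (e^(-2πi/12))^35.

Since ω_12^12 = 1, powers reduce modulo 12.
35 mod 12 = 11
So ω_12^35 = ω_12^11 = e^(-2πi·11/12)

ω_12^35 = ω_12^11 = 0.8660+0.5000i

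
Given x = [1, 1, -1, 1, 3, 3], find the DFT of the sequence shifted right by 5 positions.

Time shift by 5: X_shifted[k] = ω_6^(5k) · X[k]
Shifted x = [1, -1, 1, 3, 3, 1]

DFT(x[n-5]) = [8, -4.0000+3.4641i, 2, 2, 2, -4.0000-3.4641i]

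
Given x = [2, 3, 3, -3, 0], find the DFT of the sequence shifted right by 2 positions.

Time shift by 2: X_shifted[k] = ω_5^(2k) · X[k]
Shifted x = [-3, 0, 2, 3, 3]

DFT(x[n-2]) = [5, -6.1180+3.4410i, -3.8820+0.8123i, -3.8820-0.8123i, -6.1180-3.4410i]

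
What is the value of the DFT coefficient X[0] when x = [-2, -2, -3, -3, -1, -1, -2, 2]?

X[0] = Σ(n=0 to 7) x[n] · ω_8^0 = Σ x[n]
= (-2) + (-2) + (-3) + (-3) + (-1) + (-1) + (-2) + (2)

X[0] = -12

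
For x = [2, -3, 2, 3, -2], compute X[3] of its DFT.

X[3] = Σ(n=0 to 4) x[n] · ω_5^(3n) where ω_5 = e^(-2πi/5)
= (2)·ω_5^0 + (-3)·ω_5^3 + (2)·ω_5^6 + (3)·ω_5^9 + (-2)·ω_5^12

X[3] = 7.5902+0.3633i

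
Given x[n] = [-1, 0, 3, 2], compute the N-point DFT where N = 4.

X[k] = Σ(n=0 to 3) x[n] · ω_4^(nk)
where ω_4 = e^(-2πi/4)

Computing each X[k]:
X[0] = 4
X[1] = -4+2i
X[2] = 0
X[3] = -4-2i

X = [4, -4+2i, 0, -4-2i]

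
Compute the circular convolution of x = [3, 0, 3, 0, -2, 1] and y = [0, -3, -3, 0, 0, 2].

(x ⊛ y)[n] = Σ(m=0 to 5) x[m] · y[(n-m) mod 6]

Computing each output sample:
(x ⊛ y)[0] = 3
(x ⊛ y)[1] = -6
(x ⊛ y)[2] = -9
(x ⊛ y)[3] = -13
(x ⊛ y)[4] = -7
(x ⊛ y)[5] = 12

x ⊛ y = [3, -6, -9, -13, -7, 12]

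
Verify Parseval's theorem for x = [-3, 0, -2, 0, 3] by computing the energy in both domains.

Time domain:
Σ|x[n]|² = |-3|² + |0|² + |-2|² + |0|² + |3|² = 22.0000

Frequency domain:
(1/5)Σ|X[k]|² = (1/5)(|-2|² + |-0.4549+4.0287i|² + |-6.0451-0.1388i|² + |-6.0451+0.1388i|² + |-0.4549-4.0287i|²) = (1/5)·110.0000 = 22.0000

Both sides agree, confirming Parseval's theorem.

Σ|x[n]|² = (1/N)Σ|X[k]|² = 22.0000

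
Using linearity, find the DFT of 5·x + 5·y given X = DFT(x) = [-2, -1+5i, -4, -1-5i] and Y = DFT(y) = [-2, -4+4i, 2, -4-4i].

By linearity: DFT(5x + 5y) = 5·DFT(x) + 5·DFT(y)
= 5·[-2, -1+5i, -4, -1-5i] + 5·[-2, -4+4i, 2, -4-4i]

Computing element-wise:
Z[0] = 5·(-2) + 5·(-2) = -20
Z[1] = 5·(-1+5i) + 5·(-4+4i) = -25+45i
Z[2] = 5·(-4) + 5·(2) = -10
Z[3] = 5·(-1-5i) + 5·(-4-4i) = -25-45i

DFT(5x + 5y) = 5·X + 5·Y = [-20, -25+45i, -10, -25-45i]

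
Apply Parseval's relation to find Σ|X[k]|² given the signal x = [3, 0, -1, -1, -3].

Parseval: Σ|x[n]|² = (1/N)Σ|X[k]|², so Σ|X[k]|² = N·Σ|x[n]|² = 5·20.0000

Σ|X[k]|² = N·Σ|x[n]|² = 5·20.0000 = 100.0000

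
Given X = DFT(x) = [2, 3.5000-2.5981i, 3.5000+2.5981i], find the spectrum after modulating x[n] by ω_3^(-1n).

Modulation property: DFT(ω_3^(-1n)·x[n]) = X[(k-1) mod 3], so circularly shift X by 1 positions.

X[k-1] = [3.5000+2.5981i, 2, 3.5000-2.5981i]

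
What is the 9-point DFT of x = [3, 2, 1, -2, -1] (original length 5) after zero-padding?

Original 5-point DFT: [3, 4.1180-4.6165i, 1.8820+1.0898i, 1.8820-1.0898i, 4.1180+4.6165i]
Zero-padded 9-point DFT provides frequency interpolation.

DFT_9([x, 0, ...]) = [3, 6.6454-0.1963i, 2.6416-4.6865i, 0, 2.7130+0.7060i, 2.7130-0.7060i, 0, 2.6416+4.6865i, 6.6454+0.1963i]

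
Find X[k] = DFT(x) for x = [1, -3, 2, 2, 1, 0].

X[k] = Σ(n=0 to 5) x[n] · ω_6^(nk)
where ω_6 = e^(-2πi/6)

Computing each X[k]:
X[0] = 3
X[1] = -4.0000+1.7321i
X[2] = 3.0000+3.4641i
X[3] = 5
X[4] = 3.0000-3.4641i
X[5] = -4.0000-1.7321i

X = [3, -4.0000+1.7321i, 3.0000+3.4641i, 5, 3.0000-3.4641i, -4.0000-1.7321i]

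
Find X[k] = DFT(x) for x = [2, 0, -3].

X[k] = Σ(n=0 to 2) x[n] · ω_3^(nk)
where ω_3 = e^(-2πi/3)

Computing each X[k]:
X[0] = -1
X[1] = 3.5000-2.5981i
X[2] = 3.5000+2.5981i

X = [-1, 3.5000-2.5981i, 3.5000+2.5981i]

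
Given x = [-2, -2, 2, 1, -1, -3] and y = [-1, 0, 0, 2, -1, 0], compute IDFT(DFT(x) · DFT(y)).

(x ⊛ y)[n] = Σ(m=0 to 5) x[m] · y[(n-m) mod 6]

Computing each output sample:
(x ⊛ y)[0] = 2
(x ⊛ y)[1] = -1
(x ⊛ y)[2] = -7
(x ⊛ y)[3] = -2
(x ⊛ y)[4] = -1
(x ⊛ y)[5] = 9

x ⊛ y = [2, -1, -7, -2, -1, 9]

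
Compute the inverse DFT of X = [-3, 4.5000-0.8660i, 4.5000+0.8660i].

x[n] = (1/3) Σ(k=0 to 2) X[k] · e^(2πikn/3)

Computing each x[n]:
x[0] = 2
x[1] = -2
x[2] = -3

x = [2, -2, -3]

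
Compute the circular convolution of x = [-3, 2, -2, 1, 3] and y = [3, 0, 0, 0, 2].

(x ⊛ y)[n] = Σ(m=0 to 4) x[m] · y[(n-m) mod 5]

Computing each output sample:
(x ⊛ y)[0] = -5
(x ⊛ y)[1] = 2
(x ⊛ y)[2] = -4
(x ⊛ y)[3] = 9
(x ⊛ y)[4] = 3

x ⊛ y = [-5, 2, -4, 9, 3]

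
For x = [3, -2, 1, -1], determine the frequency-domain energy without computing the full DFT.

Parseval: Σ|x[n]|² = (1/N)Σ|X[k]|², so Σ|X[k]|² = N·Σ|x[n]|² = 4·15.0000

Σ|X[k]|² = N·Σ|x[n]|² = 4·15.0000 = 60.0000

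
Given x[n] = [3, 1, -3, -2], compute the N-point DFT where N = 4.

X[k] = Σ(n=0 to 3) x[n] · ω_4^(nk)
where ω_4 = e^(-2πi/4)

Computing each X[k]:
X[0] = -1
X[1] = 6-3i
X[2] = 1
X[3] = 6+3i

X = [-1, 6-3i, 1, 6+3i]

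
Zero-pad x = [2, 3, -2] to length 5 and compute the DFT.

Original 3-point DFT: [3, 1.5000-4.3301i, 1.5000+4.3301i]
Zero-padded 5-point DFT provides frequency interpolation.

DFT_5([x, 0, ...]) = [3, 4.5451-1.6776i, -1.0451-3.6655i, -1.0451+3.6655i, 4.5451+1.6776i]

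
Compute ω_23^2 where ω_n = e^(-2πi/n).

ω_23^2 = e^(-2πi·2/23)
= cos(-2π·2/23) + i·sin(-2π·2/23)
= cos(-4π/23) + i·sin(-4π/23)

ω_23^2 = cos(-4π/23) + i·sin(-4π/23) = 0.8544-0.5196i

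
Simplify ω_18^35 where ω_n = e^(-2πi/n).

Since ω_18^18 = 1, powers reduce modulo 18.
35 mod 18 = 17
So ω_18^35 = ω_18^17 = e^(-2πi·17/18)

ω_18^35 = ω_18^17 = 0.9397+0.3420i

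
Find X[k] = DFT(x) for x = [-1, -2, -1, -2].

X[k] = Σ(n=0 to 3) x[n] · ω_4^(nk)
where ω_4 = e^(-2πi/4)

Computing each X[k]:
X[0] = -6
X[1] = 0
X[2] = 2
X[3] = 0

X = [-6, 0, 2, 0]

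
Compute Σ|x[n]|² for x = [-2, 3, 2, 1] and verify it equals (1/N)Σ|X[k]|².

Time domain:
Σ|x[n]|² = |-2|² + |3|² + |2|² + |1|² = 18.0000

Frequency domain:
(1/4)Σ|X[k]|² = (1/4)(|4|² + |-4-2i|² + |-4|² + |-4+2i|²) = (1/4)·72.0000 = 18.0000

Both sides agree, confirming Parseval's theorem.

Σ|x[n]|² = (1/N)Σ|X[k]|² = 18.0000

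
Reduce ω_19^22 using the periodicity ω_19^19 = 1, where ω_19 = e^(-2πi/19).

Since ω_19^19 = 1, powers reduce modulo 19.
22 mod 19 = 3
So ω_19^22 = ω_19^3 = e^(-2πi·3/19)

ω_19^22 = ω_19^3 = 0.5469-0.8372i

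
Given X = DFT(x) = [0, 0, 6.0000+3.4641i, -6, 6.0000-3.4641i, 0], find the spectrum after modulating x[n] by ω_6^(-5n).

Modulation property: DFT(ω_6^(-5n)·x[n]) = X[(k-5) mod 6], so circularly shift X by 5 positions.

X[k-5] = [0, 6.0000+3.4641i, -6, 6.0000-3.4641i, 0, 0]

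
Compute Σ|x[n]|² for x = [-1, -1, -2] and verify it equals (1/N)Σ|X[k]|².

Time domain:
Σ|x[n]|² = |-1|² + |-1|² + |-2|² = 6.0000

Frequency domain:
(1/3)Σ|X[k]|² = (1/3)(|-4|² + |0.5000-0.8660i|² + |0.5000+0.8660i|²) = (1/3)·18.0000 = 6.0000

Both sides agree, confirming Parseval's theorem.

Σ|x[n]|² = (1/N)Σ|X[k]|² = 6.0000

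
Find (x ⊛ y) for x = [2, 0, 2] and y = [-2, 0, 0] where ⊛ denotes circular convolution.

(x ⊛ y)[n] = Σ(m=0 to 2) x[m] · y[(n-m) mod 3]

Computing each output sample:
(x ⊛ y)[0] = -4
(x ⊛ y)[1] = 0
(x ⊛ y)[2] = -4

x ⊛ y = [-4, 0, -4]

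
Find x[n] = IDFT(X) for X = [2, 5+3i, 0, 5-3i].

x[n] = (1/4) Σ(k=0 to 3) X[k] · e^(2πikn/4)

Computing each x[n]:
x[0] = 3
x[1] = -1
x[2] = -2
x[3] = 2

x = [3, -1, -2, 2]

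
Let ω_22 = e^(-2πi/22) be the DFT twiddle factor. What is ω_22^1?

ω_22^1 = e^(-2πi·1/22)
= cos(-2π·1/22) + i·sin(-2π·1/22)
= cos(-2π/22) + i·sin(-2π/22)

ω_22^1 = cos(-2π/22) + i·sin(-2π/22) = 0.9595-0.2817i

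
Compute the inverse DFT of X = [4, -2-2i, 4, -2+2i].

x[n] = (1/4) Σ(k=0 to 3) X[k] · e^(2πikn/4)

Computing each x[n]:
x[0] = 1
x[1] = 1
x[2] = 3
x[3] = -1

x = [1, 1, 3, -1]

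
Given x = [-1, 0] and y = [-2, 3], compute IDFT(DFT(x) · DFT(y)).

(x ⊛ y)[n] = Σ(m=0 to 1) x[m] · y[(n-m) mod 2]

Computing each output sample:
(x ⊛ y)[0] = 2
(x ⊛ y)[1] = -3

x ⊛ y = [2, -3]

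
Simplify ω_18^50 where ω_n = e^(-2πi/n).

Since ω_18^18 = 1, powers reduce modulo 18.
50 mod 18 = 14
So ω_18^50 = ω_18^14 = e^(-2πi·14/18)

ω_18^50 = ω_18^14 = 0.1736+0.9848i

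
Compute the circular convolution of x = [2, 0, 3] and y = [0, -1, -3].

(x ⊛ y)[n] = Σ(m=0 to 2) x[m] · y[(n-m) mod 3]

Computing each output sample:
(x ⊛ y)[0] = -3
(x ⊛ y)[1] = -11
(x ⊛ y)[2] = -6

x ⊛ y = [-3, -11, -6]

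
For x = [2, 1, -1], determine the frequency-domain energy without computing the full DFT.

Parseval: Σ|x[n]|² = (1/N)Σ|X[k]|², so Σ|X[k]|² = N·Σ|x[n]|² = 3·6.0000

Σ|X[k]|² = N·Σ|x[n]|² = 3·6.0000 = 18.0000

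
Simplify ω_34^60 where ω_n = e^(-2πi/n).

Since ω_34^34 = 1, powers reduce modulo 34.
60 mod 34 = 26
So ω_34^60 = ω_34^26 = e^(-2πi·26/34)

ω_34^60 = ω_34^26 = 0.0923+0.9957i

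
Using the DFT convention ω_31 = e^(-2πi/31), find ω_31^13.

ω_31^13 = e^(-2πi·13/31)
= cos(-2π·13/31) + i·sin(-2π·13/31)
= cos(-26π/31) + i·sin(-26π/31)

ω_31^13 = cos(-26π/31) + i·sin(-26π/31) = -0.8743-0.4853i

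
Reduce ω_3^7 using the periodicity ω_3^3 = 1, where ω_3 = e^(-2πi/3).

Since ω_3^3 = 1, powers reduce modulo 3.
7 mod 3 = 1
So ω_3^7 = ω_3^1 = e^(-2πi·1/3)

ω_3^7 = ω_3^1 = -0.5000-0.8660i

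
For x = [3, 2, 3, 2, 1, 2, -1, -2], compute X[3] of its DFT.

X[3] = Σ(n=0 to 7) x[n] · ω_8^(3n) where ω_8 = e^(-2πi/8)
= (3)·ω_8^0 + (2)·ω_8^3 + (3)·ω_8^6 + (2)·ω_8^9 + (1)·ω_8^12 + (2)·ω_8^15 + (-1)·ω_8^18 + (-2)·ω_8^21

X[3] = 4.8284+1.1716i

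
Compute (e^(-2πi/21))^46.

Since ω_21^21 = 1, powers reduce modulo 21.
46 mod 21 = 4
So ω_21^46 = ω_21^4 = e^(-2πi·4/21)

ω_21^46 = ω_21^4 = 0.3653-0.9309i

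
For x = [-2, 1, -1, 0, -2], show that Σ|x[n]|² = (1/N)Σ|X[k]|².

Time domain:
Σ|x[n]|² = |-2|² + |1|² + |-1|² + |0|² + |-2|² = 10.0000

Frequency domain:
(1/5)Σ|X[k]|² = (1/5)(|-4|² + |-1.5000-2.2654i|² + |-1.5000-2.7144i|² + |-1.5000+2.7144i|² + |-1.5000+2.2654i|²) = (1/5)·50.0000 = 10.0000

Both sides agree, confirming Parseval's theorem.

Σ|x[n]|² = (1/N)Σ|X[k]|² = 10.0000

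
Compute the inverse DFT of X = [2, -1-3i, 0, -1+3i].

x[n] = (1/4) Σ(k=0 to 3) X[k] · e^(2πikn/4)

Computing each x[n]:
x[0] = 0
x[1] = 2
x[2] = 1
x[3] = -1

x = [0, 2, 1, -1]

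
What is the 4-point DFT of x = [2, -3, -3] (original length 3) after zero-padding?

Original 3-point DFT: [-4, 5, 5]
Zero-padded 4-point DFT provides frequency interpolation.

DFT_4([x, 0, ...]) = [-4, 5+3i, 2, 5-3i]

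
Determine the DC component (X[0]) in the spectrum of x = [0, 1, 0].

X[0] = Σ(n=0 to 2) x[n] · ω_3^0 = Σ x[n]
= (0) + (1) + (0)

X[0] = 1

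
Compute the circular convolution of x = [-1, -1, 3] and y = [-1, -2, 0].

(x ⊛ y)[n] = Σ(m=0 to 2) x[m] · y[(n-m) mod 3]

Computing each output sample:
(x ⊛ y)[0] = -5
(x ⊛ y)[1] = 3
(x ⊛ y)[2] = -1

x ⊛ y = [-5, 3, -1]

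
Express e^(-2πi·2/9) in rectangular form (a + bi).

ω_9^2 = e^(-2πi·2/9)
= cos(-2π·2/9) + i·sin(-2π·2/9)
= cos(-4π/9) + i·sin(-4π/9)

ω_9^2 = cos(-4π/9) + i·sin(-4π/9) = 0.1736-0.9848i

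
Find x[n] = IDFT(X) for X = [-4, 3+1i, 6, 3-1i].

x[n] = (1/4) Σ(k=0 to 3) X[k] · e^(2πikn/4)

Computing each x[n]:
x[0] = 2
x[1] = -3
x[2] = -1
x[3] = -2

x = [2, -3, -1, -2]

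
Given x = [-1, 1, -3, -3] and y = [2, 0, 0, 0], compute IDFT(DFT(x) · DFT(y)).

(x ⊛ y)[n] = Σ(m=0 to 3) x[m] · y[(n-m) mod 4]

Computing each output sample:
(x ⊛ y)[0] = -2
(x ⊛ y)[1] = 2
(x ⊛ y)[2] = -6
(x ⊛ y)[3] = -6

x ⊛ y = [-2, 2, -6, -6]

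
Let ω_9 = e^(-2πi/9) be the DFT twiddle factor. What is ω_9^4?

ω_9^4 = e^(-2πi·4/9)
= cos(-2π·4/9) + i·sin(-2π·4/9)
= cos(-8π/9) + i·sin(-8π/9)

ω_9^4 = cos(-8π/9) + i·sin(-8π/9) = -0.9397-0.3420i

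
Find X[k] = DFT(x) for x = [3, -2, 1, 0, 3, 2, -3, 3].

X[k] = Σ(n=0 to 7) x[n] · ω_8^(nk)
where ω_8 = e^(-2πi/8)

Computing each X[k]:
X[0] = 7
X[1] = -0.7071+0.9497i
X[2] = 8+3i
X[3] = 0.7071+8.9497i
X[4] = 1
X[5] = 0.7071-8.9497i
X[6] = 8-3i
X[7] = -0.7071-0.9497i

X = [7, -0.7071+0.9497i, 8+3i, 0.7071+8.9497i, 1, 0.7071-8.9497i, 8-3i, -0.7071-0.9497i]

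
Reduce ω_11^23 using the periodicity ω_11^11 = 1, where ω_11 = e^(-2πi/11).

Since ω_11^11 = 1, powers reduce modulo 11.
23 mod 11 = 1
So ω_11^23 = ω_11^1 = e^(-2πi·1/11)

ω_11^23 = ω_11^1 = 0.8413-0.5406i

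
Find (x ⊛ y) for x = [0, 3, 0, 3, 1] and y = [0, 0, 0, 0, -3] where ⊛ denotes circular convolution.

(x ⊛ y)[n] = Σ(m=0 to 4) x[m] · y[(n-m) mod 5]

Computing each output sample:
(x ⊛ y)[0] = -9
(x ⊛ y)[1] = 0
(x ⊛ y)[2] = -9
(x ⊛ y)[3] = -3
(x ⊛ y)[4] = 0

x ⊛ y = [-9, 0, -9, -3, 0]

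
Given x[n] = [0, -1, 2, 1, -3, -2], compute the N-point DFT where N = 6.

X[k] = Σ(n=0 to 5) x[n] · ω_6^(nk)
where ω_6 = e^(-2πi/6)

Computing each X[k]:
X[0] = -3
X[1] = -2.0000-5.1962i
X[2] = 3.0000+3.4641i
X[3] = 1
X[4] = 3.0000-3.4641i
X[5] = -2.0000+5.1962i

X = [-3, -2.0000-5.1962i, 3.0000+3.4641i, 1, 3.0000-3.4641i, -2.0000+5.1962i]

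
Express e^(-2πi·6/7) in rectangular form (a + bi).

ω_7^6 = e^(-2πi·6/7)
= cos(-2π·6/7) + i·sin(-2π·6/7)
= cos(-12π/7) + i·sin(-12π/7)

ω_7^6 = cos(-12π/7) + i·sin(-12π/7) = 0.6235+0.7818i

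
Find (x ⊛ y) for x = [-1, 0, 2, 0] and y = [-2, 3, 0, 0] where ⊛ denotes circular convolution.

(x ⊛ y)[n] = Σ(m=0 to 3) x[m] · y[(n-m) mod 4]

Computing each output sample:
(x ⊛ y)[0] = 2
(x ⊛ y)[1] = -3
(x ⊛ y)[2] = -4
(x ⊛ y)[3] = 6

x ⊛ y = [2, -3, -4, 6]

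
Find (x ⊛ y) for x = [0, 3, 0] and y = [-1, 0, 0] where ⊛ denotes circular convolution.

(x ⊛ y)[n] = Σ(m=0 to 2) x[m] · y[(n-m) mod 3]

Computing each output sample:
(x ⊛ y)[0] = 0
(x ⊛ y)[1] = -3
(x ⊛ y)[2] = 0

x ⊛ y = [0, -3, 0]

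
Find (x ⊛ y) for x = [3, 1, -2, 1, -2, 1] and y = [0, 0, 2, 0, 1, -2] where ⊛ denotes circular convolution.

(x ⊛ y)[n] = Σ(m=0 to 5) x[m] · y[(n-m) mod 6]

Computing each output sample:
(x ⊛ y)[0] = -8
(x ⊛ y)[1] = 7
(x ⊛ y)[2] = 2
(x ⊛ y)[3] = 7
(x ⊛ y)[4] = -3
(x ⊛ y)[5] = -3

x ⊛ y = [-8, 7, 2, 7, -3, -3]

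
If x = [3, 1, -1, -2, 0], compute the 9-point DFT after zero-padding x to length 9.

Original 5-point DFT: [1, 5.7361-1.5388i, 1.2639+0.3633i, 1.2639-0.3633i, 5.7361+1.5388i]
Zero-padded 9-point DFT provides frequency interpolation.

DFT_9([x, 0, ...]) = [1, 4.5924+2.0741i, 5.1133-2.3748i, 1.0000-1.7321i, 2.2943+0.7472i, 2.2943-0.7472i, 1.0000+1.7321i, 5.1133+2.3748i, 4.5924-2.0741i]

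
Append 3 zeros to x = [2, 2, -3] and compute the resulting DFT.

Original 3-point DFT: [1, 2.5000-4.3301i, 2.5000+4.3301i]
Zero-padded 6-point DFT provides frequency interpolation.

DFT_6([x, 0, ...]) = [1, 4.5000+0.8660i, 2.5000-4.3301i, -3, 2.5000+4.3301i, 4.5000-0.8660i]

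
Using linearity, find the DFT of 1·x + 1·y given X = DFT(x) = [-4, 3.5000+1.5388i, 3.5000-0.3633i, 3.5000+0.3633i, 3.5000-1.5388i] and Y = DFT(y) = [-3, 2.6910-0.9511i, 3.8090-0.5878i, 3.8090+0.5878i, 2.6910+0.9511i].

By linearity: DFT(1x + 1y) = 1·DFT(x) + 1·DFT(y)
= 1·[-4, 3.5000+1.5388i, 3.5000-0.3633i, 3.5000+0.3633i, 3.5000-1.5388i] + 1·[-3, 2.6910-0.9511i, 3.8090-0.5878i, 3.8090+0.5878i, 2.6910+0.9511i]

Computing element-wise:
Z[0] = 1·(-4) + 1·(-3) = -7
Z[1] = 1·(3.5000+1.5388i) + 1·(2.6910-0.9511i) = 6.1910+0.5877i
Z[2] = 1·(3.5000-0.3633i) + 1·(3.8090-0.5878i) = 7.3090-0.9511i
Z[3] = 1·(3.5000+0.3633i) + 1·(3.8090+0.5878i) = 7.3090+0.9511i
Z[4] = 1·(3.5000-1.5388i) + 1·(2.6910+0.9511i) = 6.1910-0.5877i

DFT(1x + 1y) = 1·X + 1·Y = [-7, 6.1910+0.5877i, 7.3090-0.9511i, 7.3090+0.9511i, 6.1910-0.5877i]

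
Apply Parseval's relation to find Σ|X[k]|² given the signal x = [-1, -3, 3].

Parseval: Σ|x[n]|² = (1/N)Σ|X[k]|², so Σ|X[k]|² = N·Σ|x[n]|² = 3·19.0000

Σ|X[k]|² = N·Σ|x[n]|² = 3·19.0000 = 57.0000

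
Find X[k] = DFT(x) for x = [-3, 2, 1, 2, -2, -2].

X[k] = Σ(n=0 to 5) x[n] · ω_6^(nk)
where ω_6 = e^(-2πi/6)

Computing each X[k]:
X[0] = -2
X[1] = -4.5000-6.0622i
X[2] = -0.5000-0.8660i
X[3] = -6
X[4] = -0.5000+0.8660i
X[5] = -4.5000+6.0622i

X = [-2, -4.5000-6.0622i, -0.5000-0.8660i, -6, -0.5000+0.8660i, -4.5000+6.0622i]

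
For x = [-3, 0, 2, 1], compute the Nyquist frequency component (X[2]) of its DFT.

X[2] = Σ(n=0 to 3) x[n] · ω_4^(2n) where ω_4 = e^(-2πi/4)
= (-3)·ω_4^0 + (0)·ω_4^2 + (2)·ω_4^4 + (1)·ω_4^6

X[2] = -2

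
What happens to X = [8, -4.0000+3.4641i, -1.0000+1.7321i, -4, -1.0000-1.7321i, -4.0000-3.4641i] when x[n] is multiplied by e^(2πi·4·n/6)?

Modulation property: DFT(ω_6^(-4n)·x[n]) = X[(k-4) mod 6], so circularly shift X by 4 positions.

X[k-4] = [-1.0000+1.7321i, -4, -1.0000-1.7321i, -4.0000-3.4641i, 8, -4.0000+3.4641i]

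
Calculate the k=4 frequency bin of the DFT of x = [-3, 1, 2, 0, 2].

X[4] = Σ(n=0 to 4) x[n] · ω_5^(4n) where ω_5 = e^(-2πi/5)
= (-3)·ω_5^0 + (1)·ω_5^4 + (2)·ω_5^8 + (0)·ω_5^12 + (2)·ω_5^16

X[4] = -3.6910+0.2245i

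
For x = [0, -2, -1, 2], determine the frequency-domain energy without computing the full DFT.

Parseval: Σ|x[n]|² = (1/N)Σ|X[k]|², so Σ|X[k]|² = N·Σ|x[n]|² = 4·9.0000

Σ|X[k]|² = N·Σ|x[n]|² = 4·9.0000 = 36.0000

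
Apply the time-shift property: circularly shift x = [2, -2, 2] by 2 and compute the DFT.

Time shift by 2: X_shifted[k] = ω_3^(2k) · X[k]
Shifted x = [-2, 2, 2]

DFT(x[n-2]) = [2, -4, -4]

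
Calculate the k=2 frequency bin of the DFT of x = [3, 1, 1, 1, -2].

X[2] = Σ(n=0 to 4) x[n] · ω_5^(2n) where ω_5 = e^(-2πi/5)
= (3)·ω_5^0 + (1)·ω_5^2 + (1)·ω_5^4 + (1)·ω_5^6 + (-2)·ω_5^8

X[2] = 4.4271-1.7634i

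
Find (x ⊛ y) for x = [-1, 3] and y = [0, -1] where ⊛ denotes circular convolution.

(x ⊛ y)[n] = Σ(m=0 to 1) x[m] · y[(n-m) mod 2]

Computing each output sample:
(x ⊛ y)[0] = -3
(x ⊛ y)[1] = 1

x ⊛ y = [-3, 1]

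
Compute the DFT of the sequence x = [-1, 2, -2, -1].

X[k] = Σ(n=0 to 3) x[n] · ω_4^(nk)
where ω_4 = e^(-2πi/4)

Computing each X[k]:
X[0] = -2
X[1] = 1-3i
X[2] = -4
X[3] = 1+3i

X = [-2, 1-3i, -4, 1+3i]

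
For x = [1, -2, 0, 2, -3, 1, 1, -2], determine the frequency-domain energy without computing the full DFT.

Parseval: Σ|x[n]|² = (1/N)Σ|X[k]|², so Σ|X[k]|² = N·Σ|x[n]|² = 8·24.0000

Σ|X[k]|² = N·Σ|x[n]|² = 8·24.0000 = 192.0000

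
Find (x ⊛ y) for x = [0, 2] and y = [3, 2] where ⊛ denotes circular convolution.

(x ⊛ y)[n] = Σ(m=0 to 1) x[m] · y[(n-m) mod 2]

Computing each output sample:
(x ⊛ y)[0] = 4
(x ⊛ y)[1] = 6

x ⊛ y = [4, 6]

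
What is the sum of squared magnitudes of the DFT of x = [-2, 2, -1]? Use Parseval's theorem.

Parseval: Σ|x[n]|² = (1/N)Σ|X[k]|², so Σ|X[k]|² = N·Σ|x[n]|² = 3·9.0000

Σ|X[k]|² = N·Σ|x[n]|² = 3·9.0000 = 27.0000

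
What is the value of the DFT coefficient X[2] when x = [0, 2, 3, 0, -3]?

X[2] = Σ(n=0 to 4) x[n] · ω_5^(2n) where ω_5 = e^(-2πi/5)
= (0)·ω_5^0 + (2)·ω_5^2 + (3)·ω_5^4 + (0)·ω_5^6 + (-3)·ω_5^8

X[2] = 1.7361-0.0858i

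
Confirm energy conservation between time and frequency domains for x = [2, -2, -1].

Time domain:
Σ|x[n]|² = |2|² + |-2|² + |-1|² = 9.0000

Frequency domain:
(1/3)Σ|X[k]|² = (1/3)(|-1|² + |3.5000+0.8660i|² + |3.5000-0.8660i|²) = (1/3)·27.0000 = 9.0000

Both sides agree, confirming Parseval's theorem.

Σ|x[n]|² = (1/N)Σ|X[k]|² = 9.0000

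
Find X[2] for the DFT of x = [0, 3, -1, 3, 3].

X[2] = Σ(n=0 to 4) x[n] · ω_5^(2n) where ω_5 = e^(-2πi/5)
= (0)·ω_5^0 + (3)·ω_5^2 + (-1)·ω_5^4 + (3)·ω_5^6 + (3)·ω_5^8

X[2] = -4.2361-3.8042i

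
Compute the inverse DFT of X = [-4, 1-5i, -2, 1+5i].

x[n] = (1/4) Σ(k=0 to 3) X[k] · e^(2πikn/4)

Computing each x[n]:
x[0] = -1
x[1] = 2
x[2] = -2
x[3] = -3

x = [-1, 2, -2, -3]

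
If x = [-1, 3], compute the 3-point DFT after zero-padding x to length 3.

Original 2-point DFT: [2, -4]
Zero-padded 3-point DFT provides frequency interpolation.

DFT_3([x, 0, ...]) = [2, -2.5000-2.5981i, -2.5000+2.5981i]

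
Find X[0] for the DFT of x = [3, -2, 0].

X[0] = Σ(n=0 to 2) x[n] · ω_3^0 = Σ x[n]
= (3) + (-2) + (0)

X[0] = 1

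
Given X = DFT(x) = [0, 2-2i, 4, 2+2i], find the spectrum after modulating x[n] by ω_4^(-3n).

Modulation property: DFT(ω_4^(-3n)·x[n]) = X[(k-3) mod 4], so circularly shift X by 3 positions.

X[k-3] = [2-2i, 4, 2+2i, 0]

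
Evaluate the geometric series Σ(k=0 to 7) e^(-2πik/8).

Sum of all nth roots of unity equals 0 for n > 1 (geometric series with r ≠ 1).

0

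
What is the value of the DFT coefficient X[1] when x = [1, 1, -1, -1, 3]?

X[1] = Σ(n=0 to 4) x[n] · ω_5^(1n) where ω_5 = e^(-2πi/5)
= (1)·ω_5^0 + (1)·ω_5^1 + (-1)·ω_5^2 + (-1)·ω_5^3 + (3)·ω_5^4

X[1] = 3.8541+1.9021i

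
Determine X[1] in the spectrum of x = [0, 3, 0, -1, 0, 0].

X[1] = Σ(n=0 to 5) x[n] · ω_6^(1n) where ω_6 = e^(-2πi/6)
= (0)·ω_6^0 + (3)·ω_6^1 + (0)·ω_6^2 + (-1)·ω_6^3 + (0)·ω_6^4 + (0)·ω_6^5

X[1] = 2.5000-2.5981i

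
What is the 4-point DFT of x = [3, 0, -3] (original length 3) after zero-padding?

Original 3-point DFT: [0, 4.5000-2.5981i, 4.5000+2.5981i]
Zero-padded 4-point DFT provides frequency interpolation.

DFT_4([x, 0, ...]) = [0, 6, 0, 6]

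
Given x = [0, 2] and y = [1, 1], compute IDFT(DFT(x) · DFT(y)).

(x ⊛ y)[n] = Σ(m=0 to 1) x[m] · y[(n-m) mod 2]

Computing each output sample:
(x ⊛ y)[0] = 2
(x ⊛ y)[1] = 2

x ⊛ y = [2, 2]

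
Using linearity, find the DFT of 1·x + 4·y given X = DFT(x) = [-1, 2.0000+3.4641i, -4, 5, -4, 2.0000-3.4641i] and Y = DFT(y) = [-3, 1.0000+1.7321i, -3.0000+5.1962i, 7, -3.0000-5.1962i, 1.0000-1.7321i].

By linearity: DFT(1x + 4y) = 1·DFT(x) + 4·DFT(y)
= 1·[-1, 2.0000+3.4641i, -4, 5, -4, 2.0000-3.4641i] + 4·[-3, 1.0000+1.7321i, -3.0000+5.1962i, 7, -3.0000-5.1962i, 1.0000-1.7321i]

Computing element-wise:
Z[0] = 1·(-1) + 4·(-3) = -13
Z[1] = 1·(2.0000+3.4641i) + 4·(1.0000+1.7321i) = 6.0000+10.3925i
Z[2] = 1·(-4) + 4·(-3.0000+5.1962i) = -16.0000+20.7848i
Z[3] = 1·(5) + 4·(7) = 33
Z[4] = 1·(-4) + 4·(-3.0000-5.1962i) = -16.0000-20.7848i
Z[5] = 1·(2.0000-3.4641i) + 4·(1.0000-1.7321i) = 6.0000-10.3925i

DFT(1x + 4y) = 1·X + 4·Y = [-13, 6.0000+10.3925i, -16.0000+20.7848i, 33, -16.0000-20.7848i, 6.0000-10.3925i]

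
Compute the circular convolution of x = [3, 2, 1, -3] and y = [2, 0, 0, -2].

(x ⊛ y)[n] = Σ(m=0 to 3) x[m] · y[(n-m) mod 4]

Computing each output sample:
(x ⊛ y)[0] = 2
(x ⊛ y)[1] = 2
(x ⊛ y)[2] = 8
(x ⊛ y)[3] = -12

x ⊛ y = [2, 2, 8, -12]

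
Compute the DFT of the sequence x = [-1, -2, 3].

X[k] = Σ(n=0 to 2) x[n] · ω_3^(nk)
where ω_3 = e^(-2πi/3)

Computing each X[k]:
X[0] = 0
X[1] = -1.5000+4.3301i
X[2] = -1.5000-4.3301i

X = [0, -1.5000+4.3301i, -1.5000-4.3301i]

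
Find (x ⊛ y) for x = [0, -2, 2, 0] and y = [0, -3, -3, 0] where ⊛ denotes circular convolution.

(x ⊛ y)[n] = Σ(m=0 to 3) x[m] · y[(n-m) mod 4]

Computing each output sample:
(x ⊛ y)[0] = -6
(x ⊛ y)[1] = 0
(x ⊛ y)[2] = 6
(x ⊛ y)[3] = 0

x ⊛ y = [-6, 0, 6, 0]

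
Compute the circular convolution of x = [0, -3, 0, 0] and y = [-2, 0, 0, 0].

(x ⊛ y)[n] = Σ(m=0 to 3) x[m] · y[(n-m) mod 4]

Computing each output sample:
(x ⊛ y)[0] = 0
(x ⊛ y)[1] = 6
(x ⊛ y)[2] = 0
(x ⊛ y)[3] = 0

x ⊛ y = [0, 6, 0, 0]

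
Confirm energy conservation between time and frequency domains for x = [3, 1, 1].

Time domain:
Σ|x[n]|² = |3|² + |1|² + |1|² = 11.0000

Frequency domain:
(1/3)Σ|X[k]|² = (1/3)(|5|² + |2|² + |2|²) = (1/3)·33.0000 = 11.0000

Both sides agree, confirming Parseval's theorem.

Σ|x[n]|² = (1/N)Σ|X[k]|² = 11.0000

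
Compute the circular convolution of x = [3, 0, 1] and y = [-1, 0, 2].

(x ⊛ y)[n] = Σ(m=0 to 2) x[m] · y[(n-m) mod 3]

Computing each output sample:
(x ⊛ y)[0] = -3
(x ⊛ y)[1] = 2
(x ⊛ y)[2] = 5

x ⊛ y = [-3, 2, 5]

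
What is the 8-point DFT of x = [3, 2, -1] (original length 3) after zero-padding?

Original 3-point DFT: [4, 2.5000-2.5981i, 2.5000+2.5981i]
Zero-padded 8-point DFT provides frequency interpolation.

DFT_8([x, 0, ...]) = [4, 4.4142-0.4142i, 4-2i, 1.5858-2.4142i, 0, 1.5858+2.4142i, 4+2i, 4.4142+0.4142i]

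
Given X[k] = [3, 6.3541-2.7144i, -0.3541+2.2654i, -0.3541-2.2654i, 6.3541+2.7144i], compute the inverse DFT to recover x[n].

x[n] = (1/5) Σ(k=0 to 4) X[k] · e^(2πikn/5)

Computing each x[n]:
x[0] = 3
x[1] = 2
x[2] = 0
x[3] = -3
x[4] = 1

x = [3, 2, 0, -3, 1]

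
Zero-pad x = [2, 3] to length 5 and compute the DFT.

Original 2-point DFT: [5, -1]
Zero-padded 5-point DFT provides frequency interpolation.

DFT_5([x, 0, ...]) = [5, 2.9271-2.8532i, -0.4271-1.7634i, -0.4271+1.7634i, 2.9271+2.8532i]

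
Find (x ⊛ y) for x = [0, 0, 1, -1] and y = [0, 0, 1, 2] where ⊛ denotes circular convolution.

(x ⊛ y)[n] = Σ(m=0 to 3) x[m] · y[(n-m) mod 4]

Computing each output sample:
(x ⊛ y)[0] = 1
(x ⊛ y)[1] = 1
(x ⊛ y)[2] = -2
(x ⊛ y)[3] = 0

x ⊛ y = [1, 1, -2, 0]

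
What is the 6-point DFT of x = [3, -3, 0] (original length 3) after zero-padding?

Original 3-point DFT: [0, 4.5000+2.5981i, 4.5000-2.5981i]
Zero-padded 6-point DFT provides frequency interpolation.

DFT_6([x, 0, ...]) = [0, 1.5000+2.5981i, 4.5000+2.5981i, 6, 4.5000-2.5981i, 1.5000-2.5981i]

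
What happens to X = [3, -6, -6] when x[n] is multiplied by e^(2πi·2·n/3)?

Modulation property: DFT(ω_3^(-2n)·x[n]) = X[(k-2) mod 3], so circularly shift X by 2 positions.

X[k-2] = [-6, -6, 3]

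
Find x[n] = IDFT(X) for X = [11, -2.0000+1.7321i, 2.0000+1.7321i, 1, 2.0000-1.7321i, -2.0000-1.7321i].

x[n] = (1/6) Σ(k=0 to 5) X[k] · e^(2πikn/6)

Computing each x[n]:
x[0] = 2
x[1] = 0
x[2] = 2
x[3] = 3
x[4] = 2
x[5] = 2

x = [2, 0, 2, 3, 2, 2]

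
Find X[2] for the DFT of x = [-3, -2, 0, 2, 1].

X[2] = Σ(n=0 to 4) x[n] · ω_5^(2n) where ω_5 = e^(-2πi/5)
= (-3)·ω_5^0 + (-2)·ω_5^2 + (0)·ω_5^4 + (2)·ω_5^6 + (1)·ω_5^8

X[2] = -1.5729-0.1388i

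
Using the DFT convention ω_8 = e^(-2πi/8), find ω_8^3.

ω_8^3 = e^(-2πi·3/8)
= cos(-2π·3/8) + i·sin(-2π·3/8)
= cos(-6π/8) + i·sin(-6π/8)

ω_8^3 = cos(-6π/8) + i·sin(-6π/8) = -0.7071-0.7071i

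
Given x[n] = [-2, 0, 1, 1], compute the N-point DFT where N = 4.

X[k] = Σ(n=0 to 3) x[n] · ω_4^(nk)
where ω_4 = e^(-2πi/4)

Computing each X[k]:
X[0] = 0
X[1] = -3+1i
X[2] = -2
X[3] = -3-1i

X = [0, -3+1i, -2, -3-1i]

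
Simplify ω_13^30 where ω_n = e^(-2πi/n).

Since ω_13^13 = 1, powers reduce modulo 13.
30 mod 13 = 4
So ω_13^30 = ω_13^4 = e^(-2πi·4/13)

ω_13^30 = ω_13^4 = -0.3546-0.9350i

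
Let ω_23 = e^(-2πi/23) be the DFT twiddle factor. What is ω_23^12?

ω_23^12 = e^(-2πi·12/23)
= cos(-2π·12/23) + i·sin(-2π·12/23)
= cos(-24π/23) + i·sin(-24π/23)

ω_23^12 = cos(-24π/23) + i·sin(-24π/23) = -0.9907+0.1362i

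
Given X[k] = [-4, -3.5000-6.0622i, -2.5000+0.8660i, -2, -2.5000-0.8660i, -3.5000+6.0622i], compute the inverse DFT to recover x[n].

x[n] = (1/6) Σ(k=0 to 5) X[k] · e^(2πikn/6)

Computing each x[n]:
x[0] = -3
x[1] = 1
x[2] = 2
x[3] = 0
x[4] = -2
x[5] = -2

x = [-3, 1, 2, 0, -2, -2]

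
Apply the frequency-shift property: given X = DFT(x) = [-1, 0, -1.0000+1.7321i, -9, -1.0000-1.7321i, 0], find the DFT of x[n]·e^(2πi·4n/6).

Modulation property: DFT(ω_6^(-4n)·x[n]) = X[(k-4) mod 6], so circularly shift X by 4 positions.

X[k-4] = [-1.0000+1.7321i, -9, -1.0000-1.7321i, 0, -1, 0]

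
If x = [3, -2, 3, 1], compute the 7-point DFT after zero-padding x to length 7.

Original 4-point DFT: [5, 3i, 7, -3i]
Zero-padded 7-point DFT provides frequency interpolation.

DFT_7([x, 0, ...]) = [5, 0.1845-1.7950i, 1.3656+4.0333i, 6.4499+2.2383i, 6.4499-2.2383i, 1.3656-4.0333i, 0.1845+1.7950i]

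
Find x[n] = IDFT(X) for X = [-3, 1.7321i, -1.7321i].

x[n] = (1/3) Σ(k=0 to 2) X[k] · e^(2πikn/3)

Computing each x[n]:
x[0] = -1
x[1] = -2
x[2] = 0

x = [-1, -2, 0]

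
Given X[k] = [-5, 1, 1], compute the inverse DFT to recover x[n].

x[n] = (1/3) Σ(k=0 to 2) X[k] · e^(2πikn/3)

Computing each x[n]:
x[0] = -1
x[1] = -2
x[2] = -2

x = [-1, -2, -2]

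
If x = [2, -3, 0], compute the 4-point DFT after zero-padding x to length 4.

Original 3-point DFT: [-1, 3.5000+2.5981i, 3.5000-2.5981i]
Zero-padded 4-point DFT provides frequency interpolation.

DFT_4([x, 0, ...]) = [-1, 2+3i, 5, 2-3i]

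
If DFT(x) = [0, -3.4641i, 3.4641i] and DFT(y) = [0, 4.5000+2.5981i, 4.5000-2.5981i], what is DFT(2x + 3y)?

By linearity: DFT(2x + 3y) = 2·DFT(x) + 3·DFT(y)
= 2·[0, -3.4641i, 3.4641i] + 3·[0, 4.5000+2.5981i, 4.5000-2.5981i]

Computing element-wise:
Z[0] = 2·(0) + 3·(0) = 0
Z[1] = 2·(-3.4641i) + 3·(4.5000+2.5981i) = 13.5000+0.8661i
Z[2] = 2·(3.4641i) + 3·(4.5000-2.5981i) = 13.5000-0.8661i

DFT(2x + 3y) = 2·X + 3·Y = [0, 13.5000+0.8661i, 13.5000-0.8661i]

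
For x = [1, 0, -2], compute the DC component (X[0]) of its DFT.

X[0] = Σ(n=0 to 2) x[n] · ω_3^0 = Σ x[n]
= (1) + (0) + (-2)

X[0] = -1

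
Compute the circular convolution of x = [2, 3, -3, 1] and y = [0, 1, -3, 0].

(x ⊛ y)[n] = Σ(m=0 to 3) x[m] · y[(n-m) mod 4]

Computing each output sample:
(x ⊛ y)[0] = 10
(x ⊛ y)[1] = -1
(x ⊛ y)[2] = -3
(x ⊛ y)[3] = -12

x ⊛ y = [10, -1, -3, -12]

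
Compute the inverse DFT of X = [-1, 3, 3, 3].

x[n] = (1/4) Σ(k=0 to 3) X[k] · e^(2πikn/4)

Computing each x[n]:
x[0] = 2
x[1] = -1
x[2] = -1
x[3] = -1

x = [2, -1, -1, -1]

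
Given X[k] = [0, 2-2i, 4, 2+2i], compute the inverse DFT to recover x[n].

x[n] = (1/4) Σ(k=0 to 3) X[k] · e^(2πikn/4)

Computing each x[n]:
x[0] = 2
x[1] = 0
x[2] = 0
x[3] = -2

x = [2, 0, 0, -2]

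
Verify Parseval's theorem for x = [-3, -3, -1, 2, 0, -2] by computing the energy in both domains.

Time domain:
Σ|x[n]|² = |-3|² + |-3|² + |-1|² + |2|² + |0|² + |-2|² = 27.0000

Frequency domain:
(1/6)Σ|X[k]|² = (1/6)(|-7|² + |-7.0000+1.7321i|² + |2|² + |-1|² + |2|² + |-7.0000-1.7321i|²) = (1/6)·162.0000 = 27.0000

Both sides agree, confirming Parseval's theorem.

Σ|x[n]|² = (1/N)Σ|X[k]|² = 27.0000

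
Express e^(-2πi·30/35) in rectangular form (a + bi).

ω_35^30 = e^(-2πi·30/35)
= cos(-2π·30/35) + i·sin(-2π·30/35)
= cos(-60π/35) + i·sin(-60π/35)

ω_35^30 = cos(-60π/35) + i·sin(-60π/35) = 0.6235+0.7818i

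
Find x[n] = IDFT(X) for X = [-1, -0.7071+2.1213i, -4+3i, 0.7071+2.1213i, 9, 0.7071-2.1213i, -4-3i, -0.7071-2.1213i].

x[n] = (1/8) Σ(k=0 to 7) X[k] · e^(2πikn/8)

Computing each x[n]:
x[0] = 0
x[1] = -3
x[2] = 2
x[3] = -1
x[4] = 0
x[5] = -1
x[6] = 2
x[7] = 0

x = [0, -3, 2, -1, 0, -1, 2, 0]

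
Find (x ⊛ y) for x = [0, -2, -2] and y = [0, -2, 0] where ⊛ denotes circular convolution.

(x ⊛ y)[n] = Σ(m=0 to 2) x[m] · y[(n-m) mod 3]

Computing each output sample:
(x ⊛ y)[0] = 4
(x ⊛ y)[1] = 0
(x ⊛ y)[2] = 4

x ⊛ y = [4, 0, 4]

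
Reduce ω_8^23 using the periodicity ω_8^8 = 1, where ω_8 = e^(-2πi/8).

Since ω_8^8 = 1, powers reduce modulo 8.
23 mod 8 = 7
So ω_8^23 = ω_8^7 = e^(-2πi·7/8)

ω_8^23 = ω_8^7 = 0.7071+0.7071i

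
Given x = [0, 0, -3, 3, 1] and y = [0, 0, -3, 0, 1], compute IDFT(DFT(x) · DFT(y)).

(x ⊛ y)[n] = Σ(m=0 to 4) x[m] · y[(n-m) mod 5]

Computing each output sample:
(x ⊛ y)[0] = -9
(x ⊛ y)[1] = -6
(x ⊛ y)[2] = 3
(x ⊛ y)[3] = 1
(x ⊛ y)[4] = 9

x ⊛ y = [-9, -6, 3, 1, 9]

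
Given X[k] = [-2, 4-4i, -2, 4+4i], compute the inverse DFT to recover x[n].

x[n] = (1/4) Σ(k=0 to 3) X[k] · e^(2πikn/4)

Computing each x[n]:
x[0] = 1
x[1] = 2
x[2] = -3
x[3] = -2

x = [1, 2, -3, -2]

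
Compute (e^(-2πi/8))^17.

Since ω_8^8 = 1, powers reduce modulo 8.
17 mod 8 = 1
So ω_8^17 = ω_8^1 = e^(-2πi·1/8)

ω_8^17 = ω_8^1 = 0.7071-0.7071i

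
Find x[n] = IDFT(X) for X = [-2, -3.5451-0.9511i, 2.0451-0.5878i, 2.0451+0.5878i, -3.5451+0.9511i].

x[n] = (1/5) Σ(k=0 to 4) X[k] · e^(2πikn/5)

Computing each x[n]:
x[0] = -1
x[1] = -1
x[2] = 1
x[3] = 1
x[4] = -2

x = [-1, -1, 1, 1, -2]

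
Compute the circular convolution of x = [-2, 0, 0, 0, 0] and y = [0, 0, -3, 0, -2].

(x ⊛ y)[n] = Σ(m=0 to 4) x[m] · y[(n-m) mod 5]

Computing each output sample:
(x ⊛ y)[0] = 0
(x ⊛ y)[1] = 0
(x ⊛ y)[2] = 6
(x ⊛ y)[3] = 0
(x ⊛ y)[4] = 4

x ⊛ y = [0, 0, 6, 0, 4]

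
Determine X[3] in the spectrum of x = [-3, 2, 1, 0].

X[3] = Σ(n=0 to 3) x[n] · ω_4^(3n) where ω_4 = e^(-2πi/4)
= (-3)·ω_4^0 + (2)·ω_4^3 + (1)·ω_4^6 + (0)·ω_4^9

X[3] = -4+2i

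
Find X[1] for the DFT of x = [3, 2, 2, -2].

X[1] = Σ(n=0 to 3) x[n] · ω_4^(1n) where ω_4 = e^(-2πi/4)
= (3)·ω_4^0 + (2)·ω_4^1 + (2)·ω_4^2 + (-2)·ω_4^3

X[1] = 1-4i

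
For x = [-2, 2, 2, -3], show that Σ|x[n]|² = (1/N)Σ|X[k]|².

Time domain:
Σ|x[n]|² = |-2|² + |2|² + |2|² + |-3|² = 21.0000

Frequency domain:
(1/4)Σ|X[k]|² = (1/4)(|-1|² + |-4-5i|² + |1|² + |-4+5i|²) = (1/4)·84.0000 = 21.0000

Both sides agree, confirming Parseval's theorem.

Σ|x[n]|² = (1/N)Σ|X[k]|² = 21.0000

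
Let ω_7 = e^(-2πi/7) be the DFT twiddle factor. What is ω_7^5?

ω_7^5 = e^(-2πi·5/7)
= cos(-2π·5/7) + i·sin(-2π·5/7)
= cos(-10π/7) + i·sin(-10π/7)

ω_7^5 = cos(-10π/7) + i·sin(-10π/7) = -0.2225+0.9749i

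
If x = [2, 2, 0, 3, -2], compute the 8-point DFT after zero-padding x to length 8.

Original 5-point DFT: [5, -0.4271-2.0409i, 2.9271-5.2043i, 2.9271+5.2043i, -0.4271+2.0409i]
Zero-padded 8-point DFT provides frequency interpolation.

DFT_8([x, 0, ...]) = [5, 3.2929-3.5355i, 1i, 4.7071-3.5355i, -5, 4.7071+3.5355i, -1i, 3.2929+3.5355i]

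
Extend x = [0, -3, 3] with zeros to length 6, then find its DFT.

Original 3-point DFT: [0, 5.1962i, -5.1962i]
Zero-padded 6-point DFT provides frequency interpolation.

DFT_6([x, 0, ...]) = [0, -3, 5.1962i, 6, -5.1962i, -3]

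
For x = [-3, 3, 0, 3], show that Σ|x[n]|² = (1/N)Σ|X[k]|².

Time domain:
Σ|x[n]|² = |-3|² + |3|² + |0|² + |3|² = 27.0000

Frequency domain:
(1/4)Σ|X[k]|² = (1/4)(|3|² + |-3|² + |-9|² + |-3|²) = (1/4)·108.0000 = 27.0000

Both sides agree, confirming Parseval's theorem.

Σ|x[n]|² = (1/N)Σ|X[k]|² = 27.0000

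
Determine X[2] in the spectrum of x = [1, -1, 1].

X[2] = Σ(n=0 to 2) x[n] · ω_3^(2n) where ω_3 = e^(-2πi/3)
= (1)·ω_3^0 + (-1)·ω_3^2 + (1)·ω_3^4

X[2] = 1.0000-1.7321i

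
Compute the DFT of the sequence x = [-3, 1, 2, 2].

X[k] = Σ(n=0 to 3) x[n] · ω_4^(nk)
where ω_4 = e^(-2πi/4)

Computing each X[k]:
X[0] = 2
X[1] = -5+1i
X[2] = -4
X[3] = -5-1i

X = [2, -5+1i, -4, -5-1i]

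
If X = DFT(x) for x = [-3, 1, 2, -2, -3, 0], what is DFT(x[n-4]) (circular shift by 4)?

Time shift by 4: X_shifted[k] = ω_6^(4k) · X[k]
Shifted x = [2, -2, -3, 0, -3, 1]

DFT(x[n-4]) = [-5, 4.5000+2.5981i, 5.5000+2.5981i, -3, 5.5000-2.5981i, 4.5000-2.5981i]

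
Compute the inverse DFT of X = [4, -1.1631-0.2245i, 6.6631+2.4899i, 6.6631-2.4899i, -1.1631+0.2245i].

x[n] = (1/5) Σ(k=0 to 4) X[k] · e^(2πikn/5)

Computing each x[n]:
x[0] = 3
x[1] = -2
x[2] = 3
x[3] = 1
x[4] = -1

x = [3, -2, 3, 1, -1]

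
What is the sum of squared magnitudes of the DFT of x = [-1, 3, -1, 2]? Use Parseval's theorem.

Parseval: Σ|x[n]|² = (1/N)Σ|X[k]|², so Σ|X[k]|² = N·Σ|x[n]|² = 4·15.0000

Σ|X[k]|² = N·Σ|x[n]|² = 4·15.0000 = 60.0000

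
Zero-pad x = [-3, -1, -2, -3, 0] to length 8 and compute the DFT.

Original 5-point DFT: [-9, 0.7361+0.3633i, -3.7361+1.5388i, -3.7361-1.5388i, 0.7361-0.3633i]
Zero-padded 8-point DFT provides frequency interpolation.

DFT_8([x, 0, ...]) = [-9, -1.5858+4.8284i, -1-2i, -4.4142+0.8284i, -1, -4.4142-0.8284i, -1+2i, -1.5858-4.8284i]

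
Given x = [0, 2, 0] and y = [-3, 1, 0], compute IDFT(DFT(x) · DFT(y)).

(x ⊛ y)[n] = Σ(m=0 to 2) x[m] · y[(n-m) mod 3]

Computing each output sample:
(x ⊛ y)[0] = 0
(x ⊛ y)[1] = -6
(x ⊛ y)[2] = 2

x ⊛ y = [0, -6, 2]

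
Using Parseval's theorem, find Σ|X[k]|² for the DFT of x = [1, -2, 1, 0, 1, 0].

Parseval: Σ|x[n]|² = (1/N)Σ|X[k]|², so Σ|X[k]|² = N·Σ|x[n]|² = 6·7.0000

Σ|X[k]|² = N·Σ|x[n]|² = 6·7.0000 = 42.0000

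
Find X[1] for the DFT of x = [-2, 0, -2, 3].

X[1] = Σ(n=0 to 3) x[n] · ω_4^(1n) where ω_4 = e^(-2πi/4)
= (-2)·ω_4^0 + (0)·ω_4^1 + (-2)·ω_4^2 + (3)·ω_4^3

X[1] = 3i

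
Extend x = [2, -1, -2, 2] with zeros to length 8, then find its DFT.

Original 4-point DFT: [1, 4+3i, -1, 4-3i]
Zero-padded 8-point DFT provides frequency interpolation.

DFT_8([x, 0, ...]) = [1, -0.1213+1.2929i, 4+3i, 4.1213-2.7071i, -1, 4.1213+2.7071i, 4-3i, -0.1213-1.2929i]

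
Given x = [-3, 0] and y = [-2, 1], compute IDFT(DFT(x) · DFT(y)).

(x ⊛ y)[n] = Σ(m=0 to 1) x[m] · y[(n-m) mod 2]

Computing each output sample:
(x ⊛ y)[0] = 6
(x ⊛ y)[1] = -3

x ⊛ y = [6, -3]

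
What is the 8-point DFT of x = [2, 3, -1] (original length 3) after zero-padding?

Original 3-point DFT: [4, 1.0000-3.4641i, 1.0000+3.4641i]
Zero-padded 8-point DFT provides frequency interpolation.

DFT_8([x, 0, ...]) = [4, 4.1213-1.1213i, 3-3i, -0.1213-3.1213i, -2, -0.1213+3.1213i, 3+3i, 4.1213+1.1213i]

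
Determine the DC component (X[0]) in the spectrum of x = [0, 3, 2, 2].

X[0] = Σ(n=0 to 3) x[n] · ω_4^0 = Σ x[n]
= (0) + (3) + (2) + (2)

X[0] = 7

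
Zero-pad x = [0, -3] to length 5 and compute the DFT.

Original 2-point DFT: [-3, 3]
Zero-padded 5-point DFT provides frequency interpolation.

DFT_5([x, 0, ...]) = [-3, -0.9271+2.8532i, 2.4271+1.7634i, 2.4271-1.7634i, -0.9271-2.8532i]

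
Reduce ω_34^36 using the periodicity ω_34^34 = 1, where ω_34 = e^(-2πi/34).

Since ω_34^34 = 1, powers reduce modulo 34.
36 mod 34 = 2
So ω_34^36 = ω_34^2 = e^(-2πi·2/34)

ω_34^36 = ω_34^2 = 0.9325-0.3612i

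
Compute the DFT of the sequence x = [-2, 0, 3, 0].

X[k] = Σ(n=0 to 3) x[n] · ω_4^(nk)
where ω_4 = e^(-2πi/4)

Computing each X[k]:
X[0] = 1
X[1] = -5
X[2] = 1
X[3] = -5

X = [1, -5, 1, -5]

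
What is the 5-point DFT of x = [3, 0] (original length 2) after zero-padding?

Original 2-point DFT: [3, 3]
Zero-padded 5-point DFT provides frequency interpolation.

DFT_5([x, 0, ...]) = [3, 3, 3, 3, 3]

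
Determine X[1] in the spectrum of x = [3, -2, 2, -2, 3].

X[1] = Σ(n=0 to 4) x[n] · ω_5^(1n) where ω_5 = e^(-2πi/5)
= (3)·ω_5^0 + (-2)·ω_5^1 + (2)·ω_5^2 + (-2)·ω_5^3 + (3)·ω_5^4

X[1] = 3.3090+2.4041i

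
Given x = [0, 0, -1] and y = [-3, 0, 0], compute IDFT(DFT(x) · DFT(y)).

(x ⊛ y)[n] = Σ(m=0 to 2) x[m] · y[(n-m) mod 3]

Computing each output sample:
(x ⊛ y)[0] = 0
(x ⊛ y)[1] = 0
(x ⊛ y)[2] = 3

x ⊛ y = [0, 0, 3]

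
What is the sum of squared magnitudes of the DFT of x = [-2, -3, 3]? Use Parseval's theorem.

Parseval: Σ|x[n]|² = (1/N)Σ|X[k]|², so Σ|X[k]|² = N·Σ|x[n]|² = 3·22.0000

Σ|X[k]|² = N·Σ|x[n]|² = 3·22.0000 = 66.0000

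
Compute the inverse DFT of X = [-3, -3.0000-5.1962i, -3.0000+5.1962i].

x[n] = (1/3) Σ(k=0 to 2) X[k] · e^(2πikn/3)

Computing each x[n]:
x[0] = -3
x[1] = 3
x[2] = -3

x = [-3, 3, -3]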